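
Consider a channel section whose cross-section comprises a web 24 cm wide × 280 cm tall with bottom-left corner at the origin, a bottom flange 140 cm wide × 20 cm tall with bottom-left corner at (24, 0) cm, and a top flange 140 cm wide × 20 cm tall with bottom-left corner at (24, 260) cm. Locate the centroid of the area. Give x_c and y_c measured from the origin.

x_c = 49.27 cm, y_c = 140.00 cm

web: A = 24 × 280 = 6720.00, centroid at (12.00, 140.00).
bottom flange: A = 140 × 20 = 2800.00, centroid at (94.00, 10.00).
top flange: A = 140 × 20 = 2800.00, centroid at (94.00, 270.00).
ΣA = 12320.00 cm²
ΣAx_c = (6720.00)(12.00) + (2800.00)(94.00) + (2800.00)(94.00) = 607040.00 cm³
ΣAy_c = (6720.00)(140.00) + (2800.00)(10.00) + (2800.00)(270.00) = 1724800.00 cm³
x_c = 607040.00 / 12320.00 = 49.27 cm
y_c = 1724800.00 / 12320.00 = 140.00 cm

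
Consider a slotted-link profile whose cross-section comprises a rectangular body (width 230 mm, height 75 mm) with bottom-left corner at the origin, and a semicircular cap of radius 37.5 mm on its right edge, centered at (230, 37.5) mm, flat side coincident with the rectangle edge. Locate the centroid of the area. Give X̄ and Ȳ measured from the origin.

X̄ = 129.86 mm, Ȳ = 37.50 mm

Part | A | x̄ᵢ | ȳᵢ | A·x̄ᵢ | A·ȳᵢ
rectangular body | 17250.00 | 115.00 | 37.50 | 1983750.00 | 646875.00
semicircular end | 2208.93 | 245.92 | 37.50 | 543210.69 | 82834.96
Σ | 19458.93 |  |  | 2526960.69 | 729709.96
X̄ = 2526960.69 / 19458.93 = 129.86 mm
Ȳ = 729709.96 / 19458.93 = 37.50 mm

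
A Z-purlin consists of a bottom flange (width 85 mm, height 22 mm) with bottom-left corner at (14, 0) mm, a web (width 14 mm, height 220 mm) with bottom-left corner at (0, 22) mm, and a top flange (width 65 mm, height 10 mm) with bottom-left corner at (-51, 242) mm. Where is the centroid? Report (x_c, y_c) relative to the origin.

Part | A | x̄ᵢ | ȳᵢ | A·x̄ᵢ | A·ȳᵢ
bottom flange | 1870.00 | 56.50 | 11.00 | 105655.00 | 20570.00
web | 3080.00 | 7.00 | 132.00 | 21560.00 | 406560.00
top flange | 650.00 | -18.50 | 247.00 | -12025.00 | 160550.00
Σ | 5600.00 |  |  | 115190.00 | 587680.00
x_c = 115190.00 / 5600.00 = 20.57 mm
y_c = 587680.00 / 5600.00 = 104.94 mm

x_c = 20.57 mm, y_c = 104.94 mm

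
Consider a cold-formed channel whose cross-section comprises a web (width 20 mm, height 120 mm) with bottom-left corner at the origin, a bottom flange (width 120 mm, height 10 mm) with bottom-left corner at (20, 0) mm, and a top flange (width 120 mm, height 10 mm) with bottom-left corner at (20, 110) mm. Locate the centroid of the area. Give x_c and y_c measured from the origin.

x_c = 45.00 mm, y_c = 60.00 mm

web: A = 20 × 120 = 2400.00, centroid at (10.00, 60.00).
bottom flange: A = 120 × 10 = 1200.00, centroid at (80.00, 5.00).
top flange: A = 120 × 10 = 1200.00, centroid at (80.00, 115.00).
ΣA = 4800.00 mm², ΣAx_c = 216000.00 mm³, ΣAy_c = 288000.00 mm³.
x_c = 216000.00/4800.00 = 45.00 mm; y_c = 288000.00/4800.00 = 60.00 mm.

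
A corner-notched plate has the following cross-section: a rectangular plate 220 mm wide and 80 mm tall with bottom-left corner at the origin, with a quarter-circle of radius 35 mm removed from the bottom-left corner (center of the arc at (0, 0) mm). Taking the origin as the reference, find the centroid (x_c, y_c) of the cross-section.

plate: A = 220 × 80 = 17600.00, centroid at (110.00, 40.00).
removed quarter-circle: A = −¼π·35² = -962.11, centroid at (14.85, 14.85).
ΣA = 16637.89 mm²
ΣAx_c = (17600.00)(110.00) + (-962.11)(14.85) = 1921708.33 mm³
ΣAy_c = (17600.00)(40.00) + (-962.11)(14.85) = 689708.33 mm³
x_c = 1921708.33 / 16637.89 = 115.50 mm
y_c = 689708.33 / 16637.89 = 41.45 mm

x_c = 115.50 mm, y_c = 41.45 mm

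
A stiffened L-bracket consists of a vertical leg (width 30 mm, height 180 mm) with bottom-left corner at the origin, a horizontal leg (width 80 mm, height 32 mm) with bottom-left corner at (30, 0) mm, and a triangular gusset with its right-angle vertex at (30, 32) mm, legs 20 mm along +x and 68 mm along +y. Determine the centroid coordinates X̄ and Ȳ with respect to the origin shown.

vertical leg: A = 30 × 180 = 5400.00, centroid at (15.00, 90.00).
horizontal leg: A = 80 × 32 = 2560.00, centroid at (70.00, 16.00).
gusset: A = ½·20·68 = 680.00, centroid at (36.67, 54.67).
ΣA = 8640.00 mm²
ΣAX̄ = (5400.00)(15.00) + (2560.00)(70.00) + (680.00)(36.67) = 285133.33 mm³
ΣAȲ = (5400.00)(90.00) + (2560.00)(16.00) + (680.00)(54.67) = 564133.33 mm³
X̄ = 285133.33 / 8640.00 = 33.00 mm
Ȳ = 564133.33 / 8640.00 = 65.29 mm

X̄ = 33.00 mm, Ȳ = 65.29 mm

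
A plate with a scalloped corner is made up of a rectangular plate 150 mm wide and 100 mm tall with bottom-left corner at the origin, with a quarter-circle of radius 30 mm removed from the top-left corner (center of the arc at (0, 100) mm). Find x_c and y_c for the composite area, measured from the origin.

x_c = 78.08 mm, y_c = 48.16 mm

Part | A | x̄ᵢ | ȳᵢ | A·x̄ᵢ | A·ȳᵢ
plate | 15000.00 | 75.00 | 50.00 | 1125000.00 | 750000.00
removed quarter-circle | -706.86 | 12.73 | 87.27 | -9000.00 | -61685.83
Σ | 14293.14 |  |  | 1116000.00 | 688314.17
x_c = 1116000.00 / 14293.14 = 78.08 mm
y_c = 688314.17 / 14293.14 = 48.16 mm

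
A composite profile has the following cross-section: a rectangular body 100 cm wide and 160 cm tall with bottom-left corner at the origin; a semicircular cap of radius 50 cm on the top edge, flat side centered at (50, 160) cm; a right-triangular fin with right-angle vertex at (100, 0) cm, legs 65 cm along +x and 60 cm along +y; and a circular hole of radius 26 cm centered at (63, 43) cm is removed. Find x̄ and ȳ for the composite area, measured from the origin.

x̄ = 55.68 cm, ȳ = 98.18 cm

Part | A | x̄ᵢ | ȳᵢ | A·x̄ᵢ | A·ȳᵢ
rectangular body | 16000.00 | 50.00 | 80.00 | 800000.00 | 1280000.00
semicircular top | 3926.99 | 50.00 | 181.22 | 196349.54 | 711651.86
triangular fin | 1950.00 | 121.67 | 20.00 | 237250.00 | 39000.00
hole | -2123.72 | 63.00 | 43.00 | -133794.15 | -91319.82
Σ | 19753.27 |  |  | 1099805.39 | 1939332.05
x̄ = 1099805.39 / 19753.27 = 55.68 cm
ȳ = 1939332.05 / 19753.27 = 98.18 cm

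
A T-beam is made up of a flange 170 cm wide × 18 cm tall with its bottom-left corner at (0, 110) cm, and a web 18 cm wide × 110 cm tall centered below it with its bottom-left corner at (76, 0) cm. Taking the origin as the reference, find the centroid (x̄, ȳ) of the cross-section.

web: A = 18 × 110 = 1980.00, centroid at (85.00, 55.00).
flange: A = 170 × 18 = 3060.00, centroid at (85.00, 119.00).
ΣA = 5040.00 cm², ΣAx̄ = 428400.00 cm³, ΣAȳ = 473040.00 cm³.
x̄ = 428400.00/5040.00 = 85.00 cm; ȳ = 473040.00/5040.00 = 93.86 cm.

x̄ = 85.00 cm, ȳ = 93.86 cm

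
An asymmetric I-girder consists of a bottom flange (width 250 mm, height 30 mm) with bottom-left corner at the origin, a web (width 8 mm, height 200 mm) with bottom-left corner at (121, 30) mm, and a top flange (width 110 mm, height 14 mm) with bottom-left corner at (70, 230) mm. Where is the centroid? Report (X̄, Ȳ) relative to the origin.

X̄ = 125.00 mm, Ȳ = 64.42 mm

Part | A | x̄ᵢ | ȳᵢ | A·x̄ᵢ | A·ȳᵢ
bottom flange | 7500.00 | 125.00 | 15.00 | 937500.00 | 112500.00
web | 1600.00 | 125.00 | 130.00 | 200000.00 | 208000.00
top flange | 1540.00 | 125.00 | 237.00 | 192500.00 | 364980.00
Σ | 10640.00 |  |  | 1330000.00 | 685480.00
X̄ = 1330000.00 / 10640.00 = 125.00 mm
Ȳ = 685480.00 / 10640.00 = 64.42 mm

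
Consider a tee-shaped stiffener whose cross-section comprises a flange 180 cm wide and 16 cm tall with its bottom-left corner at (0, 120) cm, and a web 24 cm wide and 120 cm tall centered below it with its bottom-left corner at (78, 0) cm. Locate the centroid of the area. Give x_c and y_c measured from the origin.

web: A = 24 × 120 = 2880.00, centroid at (90.00, 60.00).
flange: A = 180 × 16 = 2880.00, centroid at (90.00, 128.00).
ΣA = 5760.00 cm², ΣAx_c = 518400.00 cm³, ΣAy_c = 541440.00 cm³.
x_c = 518400.00/5760.00 = 90.00 cm; y_c = 541440.00/5760.00 = 94.00 cm.

x_c = 90.00 cm, y_c = 94.00 cm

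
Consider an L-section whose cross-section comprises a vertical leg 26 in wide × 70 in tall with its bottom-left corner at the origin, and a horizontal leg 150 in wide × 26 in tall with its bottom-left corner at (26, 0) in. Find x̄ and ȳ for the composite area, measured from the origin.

vertical leg: A = 26 × 70 = 1820.00, centroid at (13.00, 35.00).
horizontal leg: A = 150 × 26 = 3900.00, centroid at (101.00, 13.00).
ΣA = 5720.00 in², ΣAx̄ = 417560.00 in³, ΣAȳ = 114400.00 in³.
x̄ = 417560.00/5720.00 = 73.00 in; ȳ = 114400.00/5720.00 = 20.00 in.

x̄ = 73.00 in, ȳ = 20.00 in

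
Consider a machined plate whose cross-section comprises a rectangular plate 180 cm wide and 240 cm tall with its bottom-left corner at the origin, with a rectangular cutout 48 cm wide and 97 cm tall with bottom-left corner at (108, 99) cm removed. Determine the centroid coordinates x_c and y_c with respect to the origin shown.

plate: A = 180 × 240 = 43200.00, centroid at (90.00, 120.00).
hole: A = −(48 × 97) = -4656.00, centroid at (132.00, 147.50).
ΣA = 38544.00 cm², ΣAx_c = 3273408.00 cm³, ΣAy_c = 4497240.00 cm³.
x_c = 3273408.00/38544.00 = 84.93 cm; y_c = 4497240.00/38544.00 = 116.68 cm.

x_c = 84.93 cm, y_c = 116.68 cm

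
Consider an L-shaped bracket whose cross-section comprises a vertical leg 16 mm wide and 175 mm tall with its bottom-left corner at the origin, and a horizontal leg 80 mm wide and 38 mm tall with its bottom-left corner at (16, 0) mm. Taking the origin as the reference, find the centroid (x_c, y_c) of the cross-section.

vertical leg: A = 16 × 175 = 2800.00, centroid at (8.00, 87.50).
horizontal leg: A = 80 × 38 = 3040.00, centroid at (56.00, 19.00).
ΣA = 5840.00 mm²
ΣAx_c = (2800.00)(8.00) + (3040.00)(56.00) = 192640.00 mm³
ΣAy_c = (2800.00)(87.50) + (3040.00)(19.00) = 302760.00 mm³
x_c = 192640.00 / 5840.00 = 32.99 mm
y_c = 302760.00 / 5840.00 = 51.84 mm

x_c = 32.99 mm, y_c = 51.84 mm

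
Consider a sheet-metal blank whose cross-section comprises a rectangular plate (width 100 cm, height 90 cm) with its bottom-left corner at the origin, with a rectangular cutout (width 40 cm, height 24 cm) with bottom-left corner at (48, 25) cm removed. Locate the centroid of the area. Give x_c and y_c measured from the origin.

x_c = 47.85 cm, y_c = 45.96 cm

plate: A = 100 × 90 = 9000.00, centroid at (50.00, 45.00).
hole: A = −(40 × 24) = -960.00, centroid at (68.00, 37.00).
ΣA = 8040.00 cm², ΣAx_c = 384720.00 cm³, ΣAy_c = 369480.00 cm³.
x_c = 384720.00/8040.00 = 47.85 cm; y_c = 369480.00/8040.00 = 45.96 cm.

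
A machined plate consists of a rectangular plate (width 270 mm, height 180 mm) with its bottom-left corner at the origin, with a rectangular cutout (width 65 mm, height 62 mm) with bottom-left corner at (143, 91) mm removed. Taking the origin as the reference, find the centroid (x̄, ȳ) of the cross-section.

plate: A = 270 × 180 = 48600.00, centroid at (135.00, 90.00).
hole: A = −(65 × 62) = -4030.00, centroid at (175.50, 122.00).
ΣA = 44570.00 mm²
ΣAx̄ = (48600.00)(135.00) + (-4030.00)(175.50) = 5853735.00 mm³
ΣAȳ = (48600.00)(90.00) + (-4030.00)(122.00) = 3882340.00 mm³
x̄ = 5853735.00 / 44570.00 = 131.34 mm
ȳ = 3882340.00 / 44570.00 = 87.11 mm

x̄ = 131.34 mm, ȳ = 87.11 mm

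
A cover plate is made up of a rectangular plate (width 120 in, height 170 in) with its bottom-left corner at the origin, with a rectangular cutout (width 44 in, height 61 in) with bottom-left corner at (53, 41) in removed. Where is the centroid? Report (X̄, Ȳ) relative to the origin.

plate: A = 120 × 170 = 20400.00, centroid at (60.00, 85.00).
hole: A = −(44 × 61) = -2684.00, centroid at (75.00, 71.50).
ΣA = 17716.00 in², ΣAX̄ = 1022700.00 in³, ΣAȲ = 1542094.00 in³.
X̄ = 1022700.00/17716.00 = 57.73 in; Ȳ = 1542094.00/17716.00 = 87.05 in.

X̄ = 57.73 in, Ȳ = 87.05 in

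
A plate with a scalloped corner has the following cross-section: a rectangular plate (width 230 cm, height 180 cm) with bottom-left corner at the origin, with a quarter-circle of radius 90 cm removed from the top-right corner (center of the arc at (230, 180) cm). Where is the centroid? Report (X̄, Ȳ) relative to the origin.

X̄ = 101.06 cm, Ȳ = 80.59 cm

plate: A = 230 × 180 = 41400.00, centroid at (115.00, 90.00).
removed quarter-circle: A = −¼π·90² = -6361.73, centroid at (191.80, 141.80).
ΣA = 35038.27 cm², ΣAX̄ = 3540803.22 cm³, ΣAȲ = 2823889.48 cm³.
X̄ = 3540803.22/35038.27 = 101.06 cm; Ȳ = 2823889.48/35038.27 = 80.59 cm.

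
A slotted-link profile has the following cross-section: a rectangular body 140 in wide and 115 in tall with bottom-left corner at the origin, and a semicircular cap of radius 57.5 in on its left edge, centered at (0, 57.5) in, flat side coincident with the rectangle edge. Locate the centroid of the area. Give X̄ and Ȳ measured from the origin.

rectangular body: A = 140 × 115 = 16100.00, centroid at (70.00, 57.50).
semicircular end: A = ½π·57.5² = 5193.45, centroid at (-24.40, 57.50).
ΣA = 21293.45 in²
ΣAX̄ = (16100.00)(70.00) + (5193.45)(-24.40) = 1000260.42 in³
ΣAȲ = (16100.00)(57.50) + (5193.45)(57.50) = 1224373.11 in³
X̄ = 1000260.42 / 21293.45 = 46.98 in
Ȳ = 1224373.11 / 21293.45 = 57.50 in

X̄ = 46.98 in, Ȳ = 57.50 in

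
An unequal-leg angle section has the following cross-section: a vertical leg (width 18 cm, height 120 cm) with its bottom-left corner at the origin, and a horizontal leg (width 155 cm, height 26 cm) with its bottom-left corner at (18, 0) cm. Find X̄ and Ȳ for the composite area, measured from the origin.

Part | A | x̄ᵢ | ȳᵢ | A·x̄ᵢ | A·ȳᵢ
vertical leg | 2160.00 | 9.00 | 60.00 | 19440.00 | 129600.00
horizontal leg | 4030.00 | 95.50 | 13.00 | 384865.00 | 52390.00
Σ | 6190.00 |  |  | 404305.00 | 181990.00
X̄ = 404305.00 / 6190.00 = 65.32 cm
Ȳ = 181990.00 / 6190.00 = 29.40 cm

X̄ = 65.32 cm, Ȳ = 29.40 cm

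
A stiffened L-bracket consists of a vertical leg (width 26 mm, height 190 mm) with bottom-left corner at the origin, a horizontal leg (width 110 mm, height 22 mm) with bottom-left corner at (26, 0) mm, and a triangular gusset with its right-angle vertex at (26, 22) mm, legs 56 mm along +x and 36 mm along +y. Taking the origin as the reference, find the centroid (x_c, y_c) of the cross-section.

Part | A | x̄ᵢ | ȳᵢ | A·x̄ᵢ | A·ȳᵢ
vertical leg | 4940.00 | 13.00 | 95.00 | 64220.00 | 469300.00
horizontal leg | 2420.00 | 81.00 | 11.00 | 196020.00 | 26620.00
gusset | 1008.00 | 44.67 | 34.00 | 45024.00 | 34272.00
Σ | 8368.00 |  |  | 305264.00 | 530192.00
x_c = 305264.00 / 8368.00 = 36.48 mm
y_c = 530192.00 / 8368.00 = 63.36 mm

x_c = 36.48 mm, y_c = 63.36 mm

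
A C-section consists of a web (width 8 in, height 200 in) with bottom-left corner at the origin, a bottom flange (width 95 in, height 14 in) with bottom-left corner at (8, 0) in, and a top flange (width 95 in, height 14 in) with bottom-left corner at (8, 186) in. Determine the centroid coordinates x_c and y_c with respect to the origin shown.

Part | A | x̄ᵢ | ȳᵢ | A·x̄ᵢ | A·ȳᵢ
web | 1600.00 | 4.00 | 100.00 | 6400.00 | 160000.00
bottom flange | 1330.00 | 55.50 | 7.00 | 73815.00 | 9310.00
top flange | 1330.00 | 55.50 | 193.00 | 73815.00 | 256690.00
Σ | 4260.00 |  |  | 154030.00 | 426000.00
x_c = 154030.00 / 4260.00 = 36.16 in
y_c = 426000.00 / 4260.00 = 100.00 in

x_c = 36.16 in, y_c = 100.00 in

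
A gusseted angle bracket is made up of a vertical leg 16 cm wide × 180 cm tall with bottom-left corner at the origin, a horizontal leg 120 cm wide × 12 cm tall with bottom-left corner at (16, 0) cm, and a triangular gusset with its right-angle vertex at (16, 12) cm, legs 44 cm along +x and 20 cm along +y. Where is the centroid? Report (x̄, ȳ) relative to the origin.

Part | A | x̄ᵢ | ȳᵢ | A·x̄ᵢ | A·ȳᵢ
vertical leg | 2880.00 | 8.00 | 90.00 | 23040.00 | 259200.00
horizontal leg | 1440.00 | 76.00 | 6.00 | 109440.00 | 8640.00
gusset | 440.00 | 30.67 | 18.67 | 13493.33 | 8213.33
Σ | 4760.00 |  |  | 145973.33 | 276053.33
x̄ = 145973.33 / 4760.00 = 30.67 cm
ȳ = 276053.33 / 4760.00 = 57.99 cm

x̄ = 30.67 cm, ȳ = 57.99 cm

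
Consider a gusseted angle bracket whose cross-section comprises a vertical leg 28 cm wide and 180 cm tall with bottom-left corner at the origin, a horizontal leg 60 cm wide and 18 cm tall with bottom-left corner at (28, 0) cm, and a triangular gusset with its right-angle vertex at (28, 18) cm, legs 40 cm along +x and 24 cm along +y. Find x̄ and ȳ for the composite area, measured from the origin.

x̄ = 23.19 cm, ȳ = 72.09 cm

vertical leg: A = 28 × 180 = 5040.00, centroid at (14.00, 90.00).
horizontal leg: A = 60 × 18 = 1080.00, centroid at (58.00, 9.00).
gusset: A = ½·40·24 = 480.00, centroid at (41.33, 26.00).
ΣA = 6600.00 cm², ΣAx̄ = 153040.00 cm³, ΣAȳ = 475800.00 cm³.
x̄ = 153040.00/6600.00 = 23.19 cm; ȳ = 475800.00/6600.00 = 72.09 cm.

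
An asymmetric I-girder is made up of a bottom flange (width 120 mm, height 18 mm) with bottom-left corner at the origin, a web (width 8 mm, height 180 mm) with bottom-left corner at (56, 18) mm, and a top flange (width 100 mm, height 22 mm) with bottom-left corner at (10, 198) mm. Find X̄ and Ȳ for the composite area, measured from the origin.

bottom flange: A = 120 × 18 = 2160.00, centroid at (60.00, 9.00).
web: A = 8 × 180 = 1440.00, centroid at (60.00, 108.00).
top flange: A = 100 × 22 = 2200.00, centroid at (60.00, 209.00).
ΣA = 5800.00 mm²
ΣAX̄ = (2160.00)(60.00) + (1440.00)(60.00) + (2200.00)(60.00) = 348000.00 mm³
ΣAȲ = (2160.00)(9.00) + (1440.00)(108.00) + (2200.00)(209.00) = 634760.00 mm³
X̄ = 348000.00 / 5800.00 = 60.00 mm
Ȳ = 634760.00 / 5800.00 = 109.44 mm

X̄ = 60.00 mm, Ȳ = 109.44 mm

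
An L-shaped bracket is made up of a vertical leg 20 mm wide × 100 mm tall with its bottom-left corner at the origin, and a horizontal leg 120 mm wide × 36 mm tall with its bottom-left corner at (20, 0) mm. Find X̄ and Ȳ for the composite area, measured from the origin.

X̄ = 57.85 mm, Ȳ = 28.13 mm

vertical leg: A = 20 × 100 = 2000.00, centroid at (10.00, 50.00).
horizontal leg: A = 120 × 36 = 4320.00, centroid at (80.00, 18.00).
ΣA = 6320.00 mm², ΣAX̄ = 365600.00 mm³, ΣAȲ = 177760.00 mm³.
X̄ = 365600.00/6320.00 = 57.85 mm; Ȳ = 177760.00/6320.00 = 28.13 mm.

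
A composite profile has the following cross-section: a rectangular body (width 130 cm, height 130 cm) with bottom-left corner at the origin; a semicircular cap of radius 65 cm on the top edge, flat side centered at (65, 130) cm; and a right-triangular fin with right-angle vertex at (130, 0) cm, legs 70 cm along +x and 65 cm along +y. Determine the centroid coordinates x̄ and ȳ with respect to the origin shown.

x̄ = 72.79 cm, ȳ = 84.99 cm

Part | A | x̄ᵢ | ȳᵢ | A·x̄ᵢ | A·ȳᵢ
rectangular body | 16900.00 | 65.00 | 65.00 | 1098500.00 | 1098500.00
semicircular top | 6636.61 | 65.00 | 157.59 | 431379.94 | 1045843.22
triangular fin | 2275.00 | 153.33 | 21.67 | 348833.33 | 49291.67
Σ | 25811.61 |  |  | 1878713.27 | 2193634.88
x̄ = 1878713.27 / 25811.61 = 72.79 cm
ȳ = 2193634.88 / 25811.61 = 84.99 cm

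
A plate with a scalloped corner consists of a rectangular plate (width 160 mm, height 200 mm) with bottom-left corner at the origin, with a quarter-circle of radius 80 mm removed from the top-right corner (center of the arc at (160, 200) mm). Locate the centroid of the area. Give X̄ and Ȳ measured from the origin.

X̄ = 71.42 mm, Ȳ = 87.69 mm

plate: A = 160 × 200 = 32000.00, centroid at (80.00, 100.00).
removed quarter-circle: A = −¼π·80² = -5026.55, centroid at (126.05, 166.05).
ΣA = 26973.45 mm²
ΣAX̄ = (32000.00)(80.00) + (-5026.55)(126.05) = 1926418.95 mm³
ΣAȲ = (32000.00)(100.00) + (-5026.55)(166.05) = 2365357.02 mm³
X̄ = 1926418.95 / 26973.45 = 71.42 mm
Ȳ = 2365357.02 / 26973.45 = 87.69 mm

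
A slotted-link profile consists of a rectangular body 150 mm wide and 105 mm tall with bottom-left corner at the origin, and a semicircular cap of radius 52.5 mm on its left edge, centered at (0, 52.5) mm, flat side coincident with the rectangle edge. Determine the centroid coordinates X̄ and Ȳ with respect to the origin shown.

X̄ = 54.02 mm, Ȳ = 52.50 mm

Part | A | x̄ᵢ | ȳᵢ | A·x̄ᵢ | A·ȳᵢ
rectangular body | 15750.00 | 75.00 | 52.50 | 1181250.00 | 826875.00
semicircular end | 4329.51 | -22.28 | 52.50 | -96468.75 | 227299.14
Σ | 20079.51 |  |  | 1084781.25 | 1054174.14
X̄ = 1084781.25 / 20079.51 = 54.02 mm
Ȳ = 1054174.14 / 20079.51 = 52.50 mm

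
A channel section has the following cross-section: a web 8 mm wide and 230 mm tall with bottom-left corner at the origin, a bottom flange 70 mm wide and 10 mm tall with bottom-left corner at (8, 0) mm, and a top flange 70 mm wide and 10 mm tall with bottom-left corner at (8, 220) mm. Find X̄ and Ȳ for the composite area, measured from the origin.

X̄ = 20.85 mm, Ȳ = 115.00 mm

Part | A | x̄ᵢ | ȳᵢ | A·x̄ᵢ | A·ȳᵢ
web | 1840.00 | 4.00 | 115.00 | 7360.00 | 211600.00
bottom flange | 700.00 | 43.00 | 5.00 | 30100.00 | 3500.00
top flange | 700.00 | 43.00 | 225.00 | 30100.00 | 157500.00
Σ | 3240.00 |  |  | 67560.00 | 372600.00
X̄ = 67560.00 / 3240.00 = 20.85 mm
Ȳ = 372600.00 / 3240.00 = 115.00 mm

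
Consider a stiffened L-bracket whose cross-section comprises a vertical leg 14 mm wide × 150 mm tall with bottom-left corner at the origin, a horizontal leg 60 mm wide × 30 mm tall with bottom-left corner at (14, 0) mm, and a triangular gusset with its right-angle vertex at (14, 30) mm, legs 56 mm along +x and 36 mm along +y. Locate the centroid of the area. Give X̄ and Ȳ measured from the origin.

X̄ = 25.84 mm, Ȳ = 46.22 mm

Part | A | x̄ᵢ | ȳᵢ | A·x̄ᵢ | A·ȳᵢ
vertical leg | 2100.00 | 7.00 | 75.00 | 14700.00 | 157500.00
horizontal leg | 1800.00 | 44.00 | 15.00 | 79200.00 | 27000.00
gusset | 1008.00 | 32.67 | 42.00 | 32928.00 | 42336.00
Σ | 4908.00 |  |  | 126828.00 | 226836.00
X̄ = 126828.00 / 4908.00 = 25.84 mm
Ȳ = 226836.00 / 4908.00 = 46.22 mm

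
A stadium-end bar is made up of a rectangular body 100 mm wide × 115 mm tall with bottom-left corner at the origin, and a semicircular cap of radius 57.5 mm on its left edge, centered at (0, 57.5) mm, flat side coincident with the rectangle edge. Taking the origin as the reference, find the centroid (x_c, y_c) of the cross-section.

rectangular body: A = 100 × 115 = 11500.00, centroid at (50.00, 57.50).
semicircular end: A = ½π·57.5² = 5193.45, centroid at (-24.40, 57.50).
ΣA = 16693.45 mm², ΣAx_c = 448260.42 mm³, ΣAy_c = 959873.11 mm³.
x_c = 448260.42/16693.45 = 26.85 mm; y_c = 959873.11/16693.45 = 57.50 mm.

x_c = 26.85 mm, y_c = 57.50 mm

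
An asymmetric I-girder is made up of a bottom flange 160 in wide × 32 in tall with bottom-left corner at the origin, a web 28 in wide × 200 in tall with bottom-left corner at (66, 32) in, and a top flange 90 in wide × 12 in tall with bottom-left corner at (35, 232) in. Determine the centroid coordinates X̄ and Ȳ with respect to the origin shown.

X̄ = 80.00 in, Ȳ = 91.37 in

bottom flange: A = 160 × 32 = 5120.00, centroid at (80.00, 16.00).
web: A = 28 × 200 = 5600.00, centroid at (80.00, 132.00).
top flange: A = 90 × 12 = 1080.00, centroid at (80.00, 238.00).
ΣA = 11800.00 in²
ΣAX̄ = (5120.00)(80.00) + (5600.00)(80.00) + (1080.00)(80.00) = 944000.00 in³
ΣAȲ = (5120.00)(16.00) + (5600.00)(132.00) + (1080.00)(238.00) = 1078160.00 in³
X̄ = 944000.00 / 11800.00 = 80.00 in
Ȳ = 1078160.00 / 11800.00 = 91.37 in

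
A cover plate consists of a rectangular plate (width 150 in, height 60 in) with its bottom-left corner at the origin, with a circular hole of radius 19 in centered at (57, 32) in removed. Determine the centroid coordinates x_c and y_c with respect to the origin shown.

x_c = 77.60 in, y_c = 29.71 in

plate: A = 150 × 60 = 9000.00, centroid at (75.00, 30.00).
hole: A = −π·19² = -1134.11, centroid at (57.00, 32.00).
ΣA = 7865.89 in², ΣAx_c = 610355.45 in³, ΣAy_c = 233708.32 in³.
x_c = 610355.45/7865.89 = 77.60 in; y_c = 233708.32/7865.89 = 29.71 in.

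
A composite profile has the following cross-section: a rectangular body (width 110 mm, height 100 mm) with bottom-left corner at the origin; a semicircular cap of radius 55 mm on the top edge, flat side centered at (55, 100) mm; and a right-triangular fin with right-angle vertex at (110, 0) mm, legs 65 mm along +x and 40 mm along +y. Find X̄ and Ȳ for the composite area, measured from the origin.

X̄ = 60.84 mm, Ȳ = 67.64 mm

rectangular body: A = 110 × 100 = 11000.00, centroid at (55.00, 50.00).
semicircular top: A = ½π·55² = 4751.66, centroid at (55.00, 123.34).
triangular fin: A = ½·65·40 = 1300.00, centroid at (131.67, 13.33).
ΣA = 17051.66 mm²
ΣAX̄ = (11000.00)(55.00) + (4751.66)(55.00) + (1300.00)(131.67) = 1037507.91 mm³
ΣAȲ = (11000.00)(50.00) + (4751.66)(123.34) + (1300.00)(13.33) = 1153415.89 mm³
X̄ = 1037507.91 / 17051.66 = 60.84 mm
Ȳ = 1153415.89 / 17051.66 = 67.64 mm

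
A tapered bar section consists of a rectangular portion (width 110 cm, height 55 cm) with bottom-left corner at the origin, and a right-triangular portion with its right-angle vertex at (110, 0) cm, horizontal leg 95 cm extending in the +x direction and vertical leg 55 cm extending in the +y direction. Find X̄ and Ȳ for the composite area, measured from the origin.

rectangular portion: A = 110 × 55 = 6050.00, centroid at (55.00, 27.50).
triangular portion: A = ½·95·55 = 2612.50, centroid at (141.67, 18.33).
ΣA = 8662.50 cm², ΣAX̄ = 702854.17 cm³, ΣAȲ = 214270.83 cm³.
X̄ = 702854.17/8662.50 = 81.14 cm; Ȳ = 214270.83/8662.50 = 24.74 cm.

X̄ = 81.14 cm, Ȳ = 24.74 cm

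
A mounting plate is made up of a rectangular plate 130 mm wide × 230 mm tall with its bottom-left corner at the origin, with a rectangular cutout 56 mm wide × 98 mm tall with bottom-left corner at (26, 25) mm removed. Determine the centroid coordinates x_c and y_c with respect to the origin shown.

plate: A = 130 × 230 = 29900.00, centroid at (65.00, 115.00).
hole: A = −(56 × 98) = -5488.00, centroid at (54.00, 74.00).
ΣA = 24412.00 mm², ΣAx_c = 1647148.00 mm³, ΣAy_c = 3032388.00 mm³.
x_c = 1647148.00/24412.00 = 67.47 mm; y_c = 3032388.00/24412.00 = 124.22 mm.

x_c = 67.47 mm, y_c = 124.22 mm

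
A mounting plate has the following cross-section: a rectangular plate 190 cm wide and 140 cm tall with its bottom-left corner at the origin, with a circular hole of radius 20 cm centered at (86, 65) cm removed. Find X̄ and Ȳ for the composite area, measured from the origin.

X̄ = 95.45 cm, Ȳ = 70.25 cm

Part | A | x̄ᵢ | ȳᵢ | A·x̄ᵢ | A·ȳᵢ
plate | 26600.00 | 95.00 | 70.00 | 2527000.00 | 1862000.00
hole | -1256.64 | 86.00 | 65.00 | -108070.79 | -81681.41
Σ | 25343.36 |  |  | 2418929.21 | 1780318.59
X̄ = 2418929.21 / 25343.36 = 95.45 cm
Ȳ = 1780318.59 / 25343.36 = 70.25 cm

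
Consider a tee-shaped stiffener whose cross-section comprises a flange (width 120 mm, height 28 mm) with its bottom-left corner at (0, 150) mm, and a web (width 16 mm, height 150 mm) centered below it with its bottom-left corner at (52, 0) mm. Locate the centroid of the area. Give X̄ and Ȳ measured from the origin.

X̄ = 60.00 mm, Ȳ = 126.92 mm

web: A = 16 × 150 = 2400.00, centroid at (60.00, 75.00).
flange: A = 120 × 28 = 3360.00, centroid at (60.00, 164.00).
ΣA = 5760.00 mm²
ΣAX̄ = (2400.00)(60.00) + (3360.00)(60.00) = 345600.00 mm³
ΣAȲ = (2400.00)(75.00) + (3360.00)(164.00) = 731040.00 mm³
X̄ = 345600.00 / 5760.00 = 60.00 mm
Ȳ = 731040.00 / 5760.00 = 126.92 mm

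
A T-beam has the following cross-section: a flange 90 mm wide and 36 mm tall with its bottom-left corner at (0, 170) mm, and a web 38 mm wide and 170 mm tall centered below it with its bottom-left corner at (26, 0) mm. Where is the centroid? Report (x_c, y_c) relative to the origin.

web: A = 38 × 170 = 6460.00, centroid at (45.00, 85.00).
flange: A = 90 × 36 = 3240.00, centroid at (45.00, 188.00).
ΣA = 9700.00 mm²
ΣAx_c = (6460.00)(45.00) + (3240.00)(45.00) = 436500.00 mm³
ΣAy_c = (6460.00)(85.00) + (3240.00)(188.00) = 1158220.00 mm³
x_c = 436500.00 / 9700.00 = 45.00 mm
y_c = 1158220.00 / 9700.00 = 119.40 mm

x_c = 45.00 mm, y_c = 119.40 mm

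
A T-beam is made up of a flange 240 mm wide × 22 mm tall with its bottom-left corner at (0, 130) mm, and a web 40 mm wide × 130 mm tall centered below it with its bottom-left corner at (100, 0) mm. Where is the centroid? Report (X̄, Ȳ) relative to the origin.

X̄ = 120.00 mm, Ȳ = 103.29 mm

web: A = 40 × 130 = 5200.00, centroid at (120.00, 65.00).
flange: A = 240 × 22 = 5280.00, centroid at (120.00, 141.00).
ΣA = 10480.00 mm², ΣAX̄ = 1257600.00 mm³, ΣAȲ = 1082480.00 mm³.
X̄ = 1257600.00/10480.00 = 120.00 mm; Ȳ = 1082480.00/10480.00 = 103.29 mm.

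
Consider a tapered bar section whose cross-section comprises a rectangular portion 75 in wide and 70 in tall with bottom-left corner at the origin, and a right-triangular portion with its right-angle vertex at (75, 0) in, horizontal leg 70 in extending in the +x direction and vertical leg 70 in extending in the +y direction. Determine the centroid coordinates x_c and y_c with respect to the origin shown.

rectangular portion: A = 75 × 70 = 5250.00, centroid at (37.50, 35.00).
triangular portion: A = ½·70·70 = 2450.00, centroid at (98.33, 23.33).
ΣA = 7700.00 in²
ΣAx_c = (5250.00)(37.50) + (2450.00)(98.33) = 437791.67 in³
ΣAy_c = (5250.00)(35.00) + (2450.00)(23.33) = 240916.67 in³
x_c = 437791.67 / 7700.00 = 56.86 in
y_c = 240916.67 / 7700.00 = 31.29 in

x_c = 56.86 in, y_c = 31.29 in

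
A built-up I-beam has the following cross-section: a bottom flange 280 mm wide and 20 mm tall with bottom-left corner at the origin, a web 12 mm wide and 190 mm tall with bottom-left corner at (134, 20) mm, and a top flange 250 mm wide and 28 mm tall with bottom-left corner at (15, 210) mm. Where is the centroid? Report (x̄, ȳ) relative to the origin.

x̄ = 140.00 mm, ȳ = 126.76 mm

bottom flange: A = 280 × 20 = 5600.00, centroid at (140.00, 10.00).
web: A = 12 × 190 = 2280.00, centroid at (140.00, 115.00).
top flange: A = 250 × 28 = 7000.00, centroid at (140.00, 224.00).
ΣA = 14880.00 mm², ΣAx̄ = 2083200.00 mm³, ΣAȳ = 1886200.00 mm³.
x̄ = 2083200.00/14880.00 = 140.00 mm; ȳ = 1886200.00/14880.00 = 126.76 mm.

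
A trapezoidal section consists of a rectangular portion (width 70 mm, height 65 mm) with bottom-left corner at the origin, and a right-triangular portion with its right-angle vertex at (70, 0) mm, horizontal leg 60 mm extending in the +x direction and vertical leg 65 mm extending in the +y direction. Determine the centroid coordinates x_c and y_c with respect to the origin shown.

x_c = 51.50 mm, y_c = 29.25 mm

rectangular portion: A = 70 × 65 = 4550.00, centroid at (35.00, 32.50).
triangular portion: A = ½·60·65 = 1950.00, centroid at (90.00, 21.67).
ΣA = 6500.00 mm²
ΣAx_c = (4550.00)(35.00) + (1950.00)(90.00) = 334750.00 mm³
ΣAy_c = (4550.00)(32.50) + (1950.00)(21.67) = 190125.00 mm³
x_c = 334750.00 / 6500.00 = 51.50 mm
y_c = 190125.00 / 6500.00 = 29.25 mm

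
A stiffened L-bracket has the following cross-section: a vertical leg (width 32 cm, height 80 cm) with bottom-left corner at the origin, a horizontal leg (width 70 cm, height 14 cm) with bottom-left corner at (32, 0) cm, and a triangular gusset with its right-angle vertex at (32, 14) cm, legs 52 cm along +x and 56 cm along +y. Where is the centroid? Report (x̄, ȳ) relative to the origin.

x̄ = 35.72 cm, ȳ = 31.39 cm

Part | A | x̄ᵢ | ȳᵢ | A·x̄ᵢ | A·ȳᵢ
vertical leg | 2560.00 | 16.00 | 40.00 | 40960.00 | 102400.00
horizontal leg | 980.00 | 67.00 | 7.00 | 65660.00 | 6860.00
gusset | 1456.00 | 49.33 | 32.67 | 71829.33 | 47562.67
Σ | 4996.00 |  |  | 178449.33 | 156822.67
x̄ = 178449.33 / 4996.00 = 35.72 cm
ȳ = 156822.67 / 4996.00 = 31.39 cm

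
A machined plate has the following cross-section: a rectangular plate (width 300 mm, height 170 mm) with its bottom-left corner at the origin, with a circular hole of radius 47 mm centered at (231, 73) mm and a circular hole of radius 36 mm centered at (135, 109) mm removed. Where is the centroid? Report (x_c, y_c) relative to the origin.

x_c = 137.47 mm, y_c = 84.64 mm

Part | A | x̄ᵢ | ȳᵢ | A·x̄ᵢ | A·ȳᵢ
plate | 51000.00 | 150.00 | 85.00 | 7650000.00 | 4335000.00
hole 1 | -6939.78 | 231.00 | 73.00 | -1603088.76 | -506603.81
hole 2 | -4071.50 | 135.00 | 109.00 | -549653.05 | -443793.94
Σ | 39988.72 |  |  | 5497258.19 | 3384602.25
x_c = 5497258.19 / 39988.72 = 137.47 mm
y_c = 3384602.25 / 39988.72 = 84.64 mm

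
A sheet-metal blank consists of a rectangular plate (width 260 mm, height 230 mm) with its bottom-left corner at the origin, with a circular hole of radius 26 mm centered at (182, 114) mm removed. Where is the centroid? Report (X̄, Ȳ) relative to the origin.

X̄ = 128.09 mm, Ȳ = 115.04 mm

Part | A | x̄ᵢ | ȳᵢ | A·x̄ᵢ | A·ȳᵢ
plate | 59800.00 | 130.00 | 115.00 | 7774000.00 | 6877000.00
hole | -2123.72 | 182.00 | 114.00 | -386516.43 | -242103.70
Σ | 57676.28 |  |  | 7387483.57 | 6634896.30
X̄ = 7387483.57 / 57676.28 = 128.09 mm
Ȳ = 6634896.30 / 57676.28 = 115.04 mm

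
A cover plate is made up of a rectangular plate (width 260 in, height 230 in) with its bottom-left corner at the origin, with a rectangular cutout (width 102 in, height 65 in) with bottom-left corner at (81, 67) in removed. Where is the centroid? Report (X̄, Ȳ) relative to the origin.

plate: A = 260 × 230 = 59800.00, centroid at (130.00, 115.00).
hole: A = −(102 × 65) = -6630.00, centroid at (132.00, 99.50).
ΣA = 53170.00 in², ΣAX̄ = 6898840.00 in³, ΣAȲ = 6217315.00 in³.
X̄ = 6898840.00/53170.00 = 129.75 in; Ȳ = 6217315.00/53170.00 = 116.93 in.

X̄ = 129.75 in, Ȳ = 116.93 in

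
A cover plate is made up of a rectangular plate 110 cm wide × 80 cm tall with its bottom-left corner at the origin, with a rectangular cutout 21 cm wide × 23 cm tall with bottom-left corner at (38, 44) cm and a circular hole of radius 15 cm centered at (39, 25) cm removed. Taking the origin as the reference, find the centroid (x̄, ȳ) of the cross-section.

plate: A = 110 × 80 = 8800.00, centroid at (55.00, 40.00).
hole 1: A = −(21 × 23) = -483.00, centroid at (48.50, 55.50).
hole 2: A = −π·15² = -706.86, centroid at (39.00, 25.00).
ΣA = 7610.14 cm², ΣAx̄ = 433007.02 cm³, ΣAȳ = 307522.04 cm³.
x̄ = 433007.02/7610.14 = 56.90 cm; ȳ = 307522.04/7610.14 = 40.41 cm.

x̄ = 56.90 cm, ȳ = 40.41 cm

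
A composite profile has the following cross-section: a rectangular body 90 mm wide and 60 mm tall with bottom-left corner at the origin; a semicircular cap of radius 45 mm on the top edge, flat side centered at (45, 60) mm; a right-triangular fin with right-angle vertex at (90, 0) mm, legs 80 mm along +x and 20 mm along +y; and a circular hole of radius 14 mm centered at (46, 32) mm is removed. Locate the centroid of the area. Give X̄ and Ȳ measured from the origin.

X̄ = 51.47 mm, Ȳ = 45.55 mm

rectangular body: A = 90 × 60 = 5400.00, centroid at (45.00, 30.00).
semicircular top: A = ½π·45² = 3180.86, centroid at (45.00, 79.10).
triangular fin: A = ½·80·20 = 800.00, centroid at (116.67, 6.67).
hole: A = −π·14² = -615.75, centroid at (46.00, 32.00).
ΣA = 8765.11 mm²
ΣAX̄ = (5400.00)(45.00) + (3180.86)(45.00) + (800.00)(116.67) + (-615.75)(46.00) = 451147.55 mm³
ΣAȲ = (5400.00)(30.00) + (3180.86)(79.10) + (800.00)(6.67) + (-615.75)(32.00) = 399231.02 mm³
X̄ = 451147.55 / 8765.11 = 51.47 mm
Ȳ = 399231.02 / 8765.11 = 45.55 mm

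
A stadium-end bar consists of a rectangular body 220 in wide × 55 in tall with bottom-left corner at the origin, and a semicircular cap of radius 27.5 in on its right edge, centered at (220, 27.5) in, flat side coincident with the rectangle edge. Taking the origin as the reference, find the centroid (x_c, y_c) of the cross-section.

x_c = 120.88 in, y_c = 27.50 in

rectangular body: A = 220 × 55 = 12100.00, centroid at (110.00, 27.50).
semicircular end: A = ½π·27.5² = 1187.91, centroid at (231.67, 27.50).
ΣA = 13287.91 in²
ΣAx_c = (12100.00)(110.00) + (1187.91)(231.67) = 1606205.82 in³
ΣAy_c = (12100.00)(27.50) + (1187.91)(27.50) = 365417.65 in³
x_c = 1606205.82 / 13287.91 = 120.88 in
y_c = 365417.65 / 13287.91 = 27.50 in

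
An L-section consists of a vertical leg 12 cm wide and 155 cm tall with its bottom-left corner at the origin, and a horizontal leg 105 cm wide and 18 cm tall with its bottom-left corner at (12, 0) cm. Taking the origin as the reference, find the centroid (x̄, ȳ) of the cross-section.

x̄ = 35.48 cm, ȳ = 42.98 cm

Part | A | x̄ᵢ | ȳᵢ | A·x̄ᵢ | A·ȳᵢ
vertical leg | 1860.00 | 6.00 | 77.50 | 11160.00 | 144150.00
horizontal leg | 1890.00 | 64.50 | 9.00 | 121905.00 | 17010.00
Σ | 3750.00 |  |  | 133065.00 | 161160.00
x̄ = 133065.00 / 3750.00 = 35.48 cm
ȳ = 161160.00 / 3750.00 = 42.98 cm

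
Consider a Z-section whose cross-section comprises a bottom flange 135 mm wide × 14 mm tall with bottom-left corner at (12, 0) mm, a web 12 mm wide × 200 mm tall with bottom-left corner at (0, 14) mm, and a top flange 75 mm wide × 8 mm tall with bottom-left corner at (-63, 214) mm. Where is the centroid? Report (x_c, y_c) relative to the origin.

x_c = 30.54 mm, y_c = 85.40 mm

Part | A | x̄ᵢ | ȳᵢ | A·x̄ᵢ | A·ȳᵢ
bottom flange | 1890.00 | 79.50 | 7.00 | 150255.00 | 13230.00
web | 2400.00 | 6.00 | 114.00 | 14400.00 | 273600.00
top flange | 600.00 | -25.50 | 218.00 | -15300.00 | 130800.00
Σ | 4890.00 |  |  | 149355.00 | 417630.00
x_c = 149355.00 / 4890.00 = 30.54 mm
y_c = 417630.00 / 4890.00 = 85.40 mm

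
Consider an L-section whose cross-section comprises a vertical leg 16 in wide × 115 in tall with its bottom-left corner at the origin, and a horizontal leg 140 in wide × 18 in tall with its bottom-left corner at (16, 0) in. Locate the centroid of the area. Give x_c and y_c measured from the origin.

vertical leg: A = 16 × 115 = 1840.00, centroid at (8.00, 57.50).
horizontal leg: A = 140 × 18 = 2520.00, centroid at (86.00, 9.00).
ΣA = 4360.00 in²
ΣAx_c = (1840.00)(8.00) + (2520.00)(86.00) = 231440.00 in³
ΣAy_c = (1840.00)(57.50) + (2520.00)(9.00) = 128480.00 in³
x_c = 231440.00 / 4360.00 = 53.08 in
y_c = 128480.00 / 4360.00 = 29.47 in

x_c = 53.08 in, y_c = 29.47 in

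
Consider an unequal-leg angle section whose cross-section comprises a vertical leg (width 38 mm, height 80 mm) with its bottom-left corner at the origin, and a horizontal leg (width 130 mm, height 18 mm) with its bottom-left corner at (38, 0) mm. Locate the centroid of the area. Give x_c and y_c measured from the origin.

x_c = 55.54 mm, y_c = 26.52 mm

Part | A | x̄ᵢ | ȳᵢ | A·x̄ᵢ | A·ȳᵢ
vertical leg | 3040.00 | 19.00 | 40.00 | 57760.00 | 121600.00
horizontal leg | 2340.00 | 103.00 | 9.00 | 241020.00 | 21060.00
Σ | 5380.00 |  |  | 298780.00 | 142660.00
x_c = 298780.00 / 5380.00 = 55.54 mm
y_c = 142660.00 / 5380.00 = 26.52 mm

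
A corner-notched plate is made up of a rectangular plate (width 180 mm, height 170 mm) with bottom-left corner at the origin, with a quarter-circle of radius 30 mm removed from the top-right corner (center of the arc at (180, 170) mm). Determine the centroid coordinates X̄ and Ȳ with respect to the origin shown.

plate: A = 180 × 170 = 30600.00, centroid at (90.00, 85.00).
removed quarter-circle: A = −¼π·30² = -706.86, centroid at (167.27, 157.27).
ΣA = 29893.14 mm²
ΣAX̄ = (30600.00)(90.00) + (-706.86)(167.27) = 2635765.50 mm³
ΣAȲ = (30600.00)(85.00) + (-706.86)(157.27) = 2489834.08 mm³
X̄ = 2635765.50 / 29893.14 = 88.17 mm
Ȳ = 2489834.08 / 29893.14 = 83.29 mm

X̄ = 88.17 mm, Ȳ = 83.29 mm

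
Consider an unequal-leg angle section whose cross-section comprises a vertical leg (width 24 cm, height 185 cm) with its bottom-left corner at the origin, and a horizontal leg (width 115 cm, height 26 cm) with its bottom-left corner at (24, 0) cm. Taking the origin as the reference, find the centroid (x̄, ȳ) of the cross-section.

vertical leg: A = 24 × 185 = 4440.00, centroid at (12.00, 92.50).
horizontal leg: A = 115 × 26 = 2990.00, centroid at (81.50, 13.00).
ΣA = 7430.00 cm², ΣAx̄ = 296965.00 cm³, ΣAȳ = 449570.00 cm³.
x̄ = 296965.00/7430.00 = 39.97 cm; ȳ = 449570.00/7430.00 = 60.51 cm.

x̄ = 39.97 cm, ȳ = 60.51 cm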